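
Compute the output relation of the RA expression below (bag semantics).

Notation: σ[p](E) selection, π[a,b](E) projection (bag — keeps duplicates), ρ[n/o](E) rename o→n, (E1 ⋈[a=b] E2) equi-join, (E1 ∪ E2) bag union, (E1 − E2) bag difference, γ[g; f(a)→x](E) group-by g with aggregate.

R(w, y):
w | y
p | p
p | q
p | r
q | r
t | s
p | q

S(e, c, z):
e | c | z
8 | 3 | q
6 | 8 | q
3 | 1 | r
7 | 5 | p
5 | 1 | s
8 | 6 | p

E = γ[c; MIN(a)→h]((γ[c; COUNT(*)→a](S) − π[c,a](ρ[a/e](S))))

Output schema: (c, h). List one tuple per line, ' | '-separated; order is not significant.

Per-node cardinality:
  S → 6
  γ[c; COUNT(*)→a](S) → 5
  S → 6
  ρ[a/e](S) → 6
  π[c,a](ρ[a/e](S)) → 6
  (γ[c; COUNT(*)→a](S) − π[c,a](ρ[a/e](S))) → 5
  γ[c; MIN(a)→h]((γ[c; COUNT(*)→a](S) − π[c,a](ρ[a/e](S)))) → 5

== RESULT ==
c | h
1 | 2
3 | 1
5 | 1
6 | 1
8 | 1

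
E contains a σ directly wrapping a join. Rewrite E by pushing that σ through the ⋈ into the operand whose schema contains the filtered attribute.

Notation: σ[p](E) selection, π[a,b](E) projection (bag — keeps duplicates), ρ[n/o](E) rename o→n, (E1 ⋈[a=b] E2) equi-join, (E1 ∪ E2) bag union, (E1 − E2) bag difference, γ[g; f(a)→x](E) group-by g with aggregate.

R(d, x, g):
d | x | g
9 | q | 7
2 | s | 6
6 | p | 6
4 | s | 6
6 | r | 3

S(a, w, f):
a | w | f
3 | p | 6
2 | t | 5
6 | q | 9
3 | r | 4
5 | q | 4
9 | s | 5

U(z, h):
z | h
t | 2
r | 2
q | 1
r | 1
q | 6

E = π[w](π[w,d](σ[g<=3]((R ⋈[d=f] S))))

σ filters on g, owned by the left side.
E' = π[w](π[w,d]((σ[g<=3](R) ⋈[d=f] S)))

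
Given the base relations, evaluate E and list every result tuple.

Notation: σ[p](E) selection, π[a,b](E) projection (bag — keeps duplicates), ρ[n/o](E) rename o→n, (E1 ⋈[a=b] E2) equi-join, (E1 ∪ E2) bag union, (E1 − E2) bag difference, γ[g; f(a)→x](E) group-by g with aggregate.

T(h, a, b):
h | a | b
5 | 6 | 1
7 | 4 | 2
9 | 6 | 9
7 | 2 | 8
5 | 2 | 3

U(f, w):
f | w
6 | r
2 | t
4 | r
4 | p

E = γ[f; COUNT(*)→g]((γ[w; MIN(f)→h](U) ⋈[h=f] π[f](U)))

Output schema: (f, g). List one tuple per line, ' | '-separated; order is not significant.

Stepwise |·|:
  U → 4
  γ[w; MIN(f)→h](U) → 3
  U → 4
  π[f](U) → 4
  (γ[w; MIN(f)→h](U) ⋈[h=f] π[f](U)) → 5
  γ[f; COUNT(*)→g]((γ[w; MIN(f)→h](U) ⋈[h=f] π[f](U))) → 2

== RESULT ==
f | g
2 | 1
4 | 4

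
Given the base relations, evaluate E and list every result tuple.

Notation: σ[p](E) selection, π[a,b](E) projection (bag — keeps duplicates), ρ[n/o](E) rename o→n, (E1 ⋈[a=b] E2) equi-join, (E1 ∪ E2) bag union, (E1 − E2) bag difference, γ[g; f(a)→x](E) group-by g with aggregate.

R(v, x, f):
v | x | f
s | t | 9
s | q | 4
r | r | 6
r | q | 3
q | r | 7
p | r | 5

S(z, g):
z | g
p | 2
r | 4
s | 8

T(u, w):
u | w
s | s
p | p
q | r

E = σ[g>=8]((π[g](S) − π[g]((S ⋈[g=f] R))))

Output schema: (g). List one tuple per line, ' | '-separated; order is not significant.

Subexpression sizes:
  S → 3
  π[g](S) → 3
  S → 3
  R → 6
  (S ⋈[g=f] R) → 1
  π[g]((S ⋈[g=f] R)) → 1
  (π[g](S) − π[g]((S ⋈[g=f] R))) → 2
  σ[g>=8]((π[g](S) − π[g]((S ⋈[g=f] R)))) → 1

== RESULT ==
g
8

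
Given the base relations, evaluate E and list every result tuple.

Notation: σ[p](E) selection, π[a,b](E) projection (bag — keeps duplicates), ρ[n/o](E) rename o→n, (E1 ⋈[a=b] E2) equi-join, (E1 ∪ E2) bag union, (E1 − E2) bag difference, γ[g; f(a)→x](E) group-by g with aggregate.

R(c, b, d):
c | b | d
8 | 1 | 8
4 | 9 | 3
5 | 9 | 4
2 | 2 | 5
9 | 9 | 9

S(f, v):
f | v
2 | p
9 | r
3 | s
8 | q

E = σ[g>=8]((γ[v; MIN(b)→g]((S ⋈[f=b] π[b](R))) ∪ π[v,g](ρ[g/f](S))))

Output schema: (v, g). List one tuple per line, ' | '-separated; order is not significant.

Row counts bottom-up:
  S → 4
  R → 5
  π[b](R) → 5
  (S ⋈[f=b] π[b](R)) → 4
  γ[v; MIN(b)→g]((S ⋈[f=b] π[b](R))) → 2
  S → 4
  ρ[g/f](S) → 4
  π[v,g](ρ[g/f](S)) → 4
  (γ[v; MIN(b)→g]((S ⋈[f=b] π[b](R))) ∪ π[v,g](ρ[g/f](S))) → 6
  σ[g>=8]((γ[v; MIN(b)→g]((S ⋈[f=b] π[b](R))) ∪ π[v,g](ρ[g/f](S)))) → 3

== RESULT ==
v | g
q | 8
r | 9
r | 9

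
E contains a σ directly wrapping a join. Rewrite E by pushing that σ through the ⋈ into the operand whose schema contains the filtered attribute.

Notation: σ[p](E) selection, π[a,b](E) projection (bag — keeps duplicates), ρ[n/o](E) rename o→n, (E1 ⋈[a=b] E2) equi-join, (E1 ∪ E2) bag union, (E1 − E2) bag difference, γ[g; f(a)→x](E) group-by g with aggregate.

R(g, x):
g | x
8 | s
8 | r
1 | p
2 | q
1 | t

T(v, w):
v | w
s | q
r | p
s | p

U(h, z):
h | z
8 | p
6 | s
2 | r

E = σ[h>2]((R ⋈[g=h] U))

σ filters on h, owned by the right side.
E' = (R ⋈[g=h] σ[h>2](U))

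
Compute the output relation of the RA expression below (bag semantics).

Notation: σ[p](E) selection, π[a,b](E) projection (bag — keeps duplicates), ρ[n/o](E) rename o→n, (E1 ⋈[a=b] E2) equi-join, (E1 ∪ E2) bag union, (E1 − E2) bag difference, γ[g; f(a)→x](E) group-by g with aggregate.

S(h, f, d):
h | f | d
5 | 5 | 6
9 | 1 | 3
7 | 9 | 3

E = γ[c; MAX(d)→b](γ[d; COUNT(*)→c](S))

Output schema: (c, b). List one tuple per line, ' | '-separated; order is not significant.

Stepwise |·|:
  S → 3
  γ[d; COUNT(*)→c](S) → 2
  γ[c; MAX(d)→b](γ[d; COUNT(*)→c](S)) → 2

== RESULT ==
c | b
1 | 6
2 | 3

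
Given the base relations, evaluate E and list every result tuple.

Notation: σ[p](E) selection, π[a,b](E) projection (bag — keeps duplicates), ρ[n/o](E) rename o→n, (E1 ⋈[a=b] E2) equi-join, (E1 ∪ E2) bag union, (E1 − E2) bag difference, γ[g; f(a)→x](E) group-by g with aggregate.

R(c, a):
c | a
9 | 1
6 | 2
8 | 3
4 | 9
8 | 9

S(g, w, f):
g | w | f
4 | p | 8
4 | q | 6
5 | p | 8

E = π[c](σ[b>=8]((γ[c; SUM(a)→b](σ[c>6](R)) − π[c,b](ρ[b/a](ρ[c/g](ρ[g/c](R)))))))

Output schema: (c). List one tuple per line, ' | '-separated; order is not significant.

Per-node cardinality:
  R → 5
  σ[c>6](R) → 3
  γ[c; SUM(a)→b](σ[c>6](R)) → 2
  R → 5
  ρ[g/c](R) → 5
  ρ[c/g](ρ[g/c](R)) → 5
  ρ[b/a](ρ[c/g](ρ[g/c](R))) → 5
  π[c,b](ρ[b/a](ρ[c/g](ρ[g/c](R)))) → 5
  (γ[c; SUM(a)→b](σ[c>6](R)) − π[c,b](ρ[b/a](ρ[c/g](ρ[g/c](R))))) → 1
  σ[b>=8]((γ[c; SUM(a)→b](σ[c>6](R)) − π[c,b](ρ[b/a](ρ[c/g](ρ[g/c](R)))))) → 1
  π[c](σ[b>=8]((γ[c; SUM(a)→b](σ[c>6](R)) − π[c,b](ρ[b/a](ρ[c/g](ρ[g/c](R))))))) → 1

== RESULT ==
c
8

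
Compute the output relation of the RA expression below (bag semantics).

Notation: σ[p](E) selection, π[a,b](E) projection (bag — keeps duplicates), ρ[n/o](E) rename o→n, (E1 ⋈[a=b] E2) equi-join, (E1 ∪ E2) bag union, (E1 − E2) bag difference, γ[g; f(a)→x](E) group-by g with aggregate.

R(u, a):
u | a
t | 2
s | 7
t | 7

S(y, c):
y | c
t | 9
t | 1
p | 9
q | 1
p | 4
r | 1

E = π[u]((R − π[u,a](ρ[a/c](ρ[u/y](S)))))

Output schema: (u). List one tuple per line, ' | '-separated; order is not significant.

Subexpression sizes:
  R → 3
  S → 6
  ρ[u/y](S) → 6
  ρ[a/c](ρ[u/y](S)) → 6
  π[u,a](ρ[a/c](ρ[u/y](S))) → 6
  (R − π[u,a](ρ[a/c](ρ[u/y](S)))) → 3
  π[u]((R − π[u,a](ρ[a/c](ρ[u/y](S))))) → 3

== RESULT ==
u
s
t
t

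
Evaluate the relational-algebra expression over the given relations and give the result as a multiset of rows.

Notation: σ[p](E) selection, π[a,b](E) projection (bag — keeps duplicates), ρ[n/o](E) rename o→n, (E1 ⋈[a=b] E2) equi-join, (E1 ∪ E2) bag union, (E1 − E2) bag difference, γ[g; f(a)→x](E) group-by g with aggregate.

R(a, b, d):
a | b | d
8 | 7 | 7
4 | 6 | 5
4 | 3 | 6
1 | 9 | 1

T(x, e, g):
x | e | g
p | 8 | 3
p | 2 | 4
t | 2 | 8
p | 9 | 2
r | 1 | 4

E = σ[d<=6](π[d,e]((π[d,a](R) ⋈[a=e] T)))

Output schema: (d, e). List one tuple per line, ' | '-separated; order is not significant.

Row counts bottom-up:
  R → 4
  π[d,a](R) → 4
  T → 5
  (π[d,a](R) ⋈[a=e] T) → 2
  π[d,e]((π[d,a](R) ⋈[a=e] T)) → 2
  σ[d<=6](π[d,e]((π[d,a](R) ⋈[a=e] T))) → 1

== RESULT ==
d | e
1 | 1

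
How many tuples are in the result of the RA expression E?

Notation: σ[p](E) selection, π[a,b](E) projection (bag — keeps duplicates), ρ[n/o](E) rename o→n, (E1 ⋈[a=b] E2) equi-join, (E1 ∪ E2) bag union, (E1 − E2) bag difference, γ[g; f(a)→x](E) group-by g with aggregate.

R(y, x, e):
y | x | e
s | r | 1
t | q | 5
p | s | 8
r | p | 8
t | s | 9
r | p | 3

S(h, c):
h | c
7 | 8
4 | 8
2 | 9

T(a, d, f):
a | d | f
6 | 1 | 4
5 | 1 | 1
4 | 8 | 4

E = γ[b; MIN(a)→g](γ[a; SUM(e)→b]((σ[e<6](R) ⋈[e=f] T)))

Stepwise |·|:
  R → 6
  σ[e<6](R) → 3
  T → 3
  (σ[e<6](R) ⋈[e=f] T) → 1
  γ[a; SUM(e)→b]((σ[e<6](R) ⋈[e=f] T)) → 1
  γ[b; MIN(a)→g](γ[a; SUM(e)→b]((σ[e<6](R) ⋈[e=f] T))) → 1

|E| = 1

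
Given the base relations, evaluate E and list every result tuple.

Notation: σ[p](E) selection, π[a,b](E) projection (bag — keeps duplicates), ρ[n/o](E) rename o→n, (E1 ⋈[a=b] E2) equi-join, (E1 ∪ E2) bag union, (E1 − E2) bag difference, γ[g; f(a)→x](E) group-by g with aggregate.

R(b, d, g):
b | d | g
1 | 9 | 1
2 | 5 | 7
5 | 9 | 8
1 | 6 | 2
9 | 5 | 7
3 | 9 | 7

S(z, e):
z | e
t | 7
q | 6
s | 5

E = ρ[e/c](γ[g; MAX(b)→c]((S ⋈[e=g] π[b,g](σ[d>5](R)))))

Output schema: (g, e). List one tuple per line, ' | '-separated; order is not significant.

Stepwise |·|:
  S → 3
  R → 6
  σ[d>5](R) → 4
  π[b,g](σ[d>5](R)) → 4
  (S ⋈[e=g] π[b,g](σ[d>5](R))) → 1
  γ[g; MAX(b)→c]((S ⋈[e=g] π[b,g](σ[d>5](R)))) → 1
  ρ[e/c](γ[g; MAX(b)→c]((S ⋈[e=g] π[b,g](σ[d>5](R))))) → 1

== RESULT ==
g | e
7 | 3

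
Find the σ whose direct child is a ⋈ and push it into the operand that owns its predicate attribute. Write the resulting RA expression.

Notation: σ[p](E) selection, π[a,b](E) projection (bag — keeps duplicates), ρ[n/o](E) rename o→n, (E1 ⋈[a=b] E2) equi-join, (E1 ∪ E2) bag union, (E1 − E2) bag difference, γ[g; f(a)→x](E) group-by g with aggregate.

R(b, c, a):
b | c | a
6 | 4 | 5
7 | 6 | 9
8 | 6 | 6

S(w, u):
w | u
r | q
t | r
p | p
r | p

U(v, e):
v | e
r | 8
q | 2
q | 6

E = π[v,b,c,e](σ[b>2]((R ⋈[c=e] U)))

σ filters on b, owned by the left side.
E' = π[v,b,c,e]((σ[b>2](R) ⋈[c=e] U))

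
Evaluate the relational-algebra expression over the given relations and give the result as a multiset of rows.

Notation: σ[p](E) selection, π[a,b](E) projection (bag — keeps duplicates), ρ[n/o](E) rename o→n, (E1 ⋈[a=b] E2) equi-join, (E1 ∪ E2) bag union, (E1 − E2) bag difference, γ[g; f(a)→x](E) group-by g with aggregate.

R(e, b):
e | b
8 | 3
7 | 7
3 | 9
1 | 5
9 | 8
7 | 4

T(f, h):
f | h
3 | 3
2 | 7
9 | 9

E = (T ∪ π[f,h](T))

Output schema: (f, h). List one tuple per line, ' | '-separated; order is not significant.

Row counts bottom-up:
  T → 3
  T → 3
  π[f,h](T) → 3
  (T ∪ π[f,h](T)) → 6

== RESULT ==
f | h
2 | 7
2 | 7
3 | 3
3 | 3
9 | 9
9 | 9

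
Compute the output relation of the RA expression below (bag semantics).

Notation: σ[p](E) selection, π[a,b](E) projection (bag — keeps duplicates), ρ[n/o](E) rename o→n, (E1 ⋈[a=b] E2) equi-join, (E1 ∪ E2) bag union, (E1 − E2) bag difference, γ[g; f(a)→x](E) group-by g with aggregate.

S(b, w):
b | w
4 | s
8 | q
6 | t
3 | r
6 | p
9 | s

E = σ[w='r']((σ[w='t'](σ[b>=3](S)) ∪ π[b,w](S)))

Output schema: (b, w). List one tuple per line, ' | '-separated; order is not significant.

Stepwise |·|:
  S → 6
  σ[b>=3](S) → 6
  σ[w='t'](σ[b>=3](S)) → 1
  S → 6
  π[b,w](S) → 6
  (σ[w='t'](σ[b>=3](S)) ∪ π[b,w](S)) → 7
  σ[w='r']((σ[w='t'](σ[b>=3](S)) ∪ π[b,w](S))) → 1

== RESULT ==
b | w
3 | r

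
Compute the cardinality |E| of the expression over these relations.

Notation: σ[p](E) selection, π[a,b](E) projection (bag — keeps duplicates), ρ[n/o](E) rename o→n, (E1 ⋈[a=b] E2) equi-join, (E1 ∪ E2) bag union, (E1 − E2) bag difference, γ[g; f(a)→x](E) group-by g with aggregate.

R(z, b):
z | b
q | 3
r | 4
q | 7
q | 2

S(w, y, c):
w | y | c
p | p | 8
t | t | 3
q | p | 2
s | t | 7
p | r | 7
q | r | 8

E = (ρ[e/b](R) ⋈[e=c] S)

Row counts bottom-up:
  R → 4
  ρ[e/b](R) → 4
  S → 6
  (ρ[e/b](R) ⋈[e=c] S) → 4

|E| = 4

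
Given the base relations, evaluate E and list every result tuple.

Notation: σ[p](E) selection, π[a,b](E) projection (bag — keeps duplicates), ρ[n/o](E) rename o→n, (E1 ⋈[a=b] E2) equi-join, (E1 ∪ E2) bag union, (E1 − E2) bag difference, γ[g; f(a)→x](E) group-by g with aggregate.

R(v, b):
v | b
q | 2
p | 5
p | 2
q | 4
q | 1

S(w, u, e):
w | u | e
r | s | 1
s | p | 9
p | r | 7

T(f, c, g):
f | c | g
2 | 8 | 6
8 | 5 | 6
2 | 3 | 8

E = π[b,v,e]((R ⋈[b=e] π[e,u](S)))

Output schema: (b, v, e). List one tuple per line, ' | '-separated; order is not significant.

Stepwise |·|:
  R → 5
  S → 3
  π[e,u](S) → 3
  (R ⋈[b=e] π[e,u](S)) → 1
  π[b,v,e]((R ⋈[b=e] π[e,u](S))) → 1

== RESULT ==
b | v | e
1 | q | 1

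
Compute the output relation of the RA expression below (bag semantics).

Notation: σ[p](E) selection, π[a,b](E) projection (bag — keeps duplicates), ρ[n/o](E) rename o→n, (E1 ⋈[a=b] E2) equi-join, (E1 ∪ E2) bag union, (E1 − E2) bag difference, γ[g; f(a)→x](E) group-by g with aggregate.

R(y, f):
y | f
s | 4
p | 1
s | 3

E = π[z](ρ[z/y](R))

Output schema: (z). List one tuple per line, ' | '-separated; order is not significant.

Subexpression sizes:
  R → 3
  ρ[z/y](R) → 3
  π[z](ρ[z/y](R)) → 3

== RESULT ==
z
p
s
s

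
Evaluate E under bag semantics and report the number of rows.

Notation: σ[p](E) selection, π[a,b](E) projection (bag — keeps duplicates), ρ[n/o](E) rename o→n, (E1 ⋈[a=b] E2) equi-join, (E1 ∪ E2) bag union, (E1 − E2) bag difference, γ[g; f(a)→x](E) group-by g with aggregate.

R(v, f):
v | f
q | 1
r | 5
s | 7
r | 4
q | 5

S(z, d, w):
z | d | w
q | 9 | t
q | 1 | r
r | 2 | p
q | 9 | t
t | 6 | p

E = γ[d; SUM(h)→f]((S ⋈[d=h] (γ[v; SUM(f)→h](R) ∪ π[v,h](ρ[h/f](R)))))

Stepwise |·|:
  S → 5
  R → 5
  γ[v; SUM(f)→h](R) → 3
  R → 5
  ρ[h/f](R) → 5
  π[v,h](ρ[h/f](R)) → 5
  (γ[v; SUM(f)→h](R) ∪ π[v,h](ρ[h/f](R))) → 8
  (S ⋈[d=h] (γ[v; SUM(f)→h](R) ∪ π[v,h](ρ[h/f](R)))) → 4
  γ[d; SUM(h)→f]((S ⋈[d=h] (γ[v; SUM(f)→h](R) ∪ π[v,h](ρ[h/f](R))))) → 3

|E| = 3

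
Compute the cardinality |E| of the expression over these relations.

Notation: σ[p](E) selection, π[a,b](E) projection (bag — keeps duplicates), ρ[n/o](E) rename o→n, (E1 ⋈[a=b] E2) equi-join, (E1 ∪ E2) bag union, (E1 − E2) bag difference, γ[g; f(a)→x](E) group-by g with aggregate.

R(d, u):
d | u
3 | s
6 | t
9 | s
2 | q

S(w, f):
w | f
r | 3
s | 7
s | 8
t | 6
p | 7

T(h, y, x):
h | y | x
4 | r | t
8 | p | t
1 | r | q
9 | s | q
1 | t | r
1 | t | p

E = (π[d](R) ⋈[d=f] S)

Per-node cardinality:
  R → 4
  π[d](R) → 4
  S → 5
  (π[d](R) ⋈[d=f] S) → 2

|E| = 2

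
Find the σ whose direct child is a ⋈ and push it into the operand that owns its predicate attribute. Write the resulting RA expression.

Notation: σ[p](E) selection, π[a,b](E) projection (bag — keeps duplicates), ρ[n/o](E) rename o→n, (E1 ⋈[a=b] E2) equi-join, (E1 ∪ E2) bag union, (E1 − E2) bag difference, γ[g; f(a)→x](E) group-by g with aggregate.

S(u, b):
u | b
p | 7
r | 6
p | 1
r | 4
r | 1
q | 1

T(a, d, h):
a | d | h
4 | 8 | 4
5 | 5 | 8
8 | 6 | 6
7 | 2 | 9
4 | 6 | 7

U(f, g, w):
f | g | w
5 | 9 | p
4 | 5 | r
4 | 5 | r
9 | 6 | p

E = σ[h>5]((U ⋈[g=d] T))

σ filters on h, owned by the right side.
E' = (U ⋈[g=d] σ[h>5](T))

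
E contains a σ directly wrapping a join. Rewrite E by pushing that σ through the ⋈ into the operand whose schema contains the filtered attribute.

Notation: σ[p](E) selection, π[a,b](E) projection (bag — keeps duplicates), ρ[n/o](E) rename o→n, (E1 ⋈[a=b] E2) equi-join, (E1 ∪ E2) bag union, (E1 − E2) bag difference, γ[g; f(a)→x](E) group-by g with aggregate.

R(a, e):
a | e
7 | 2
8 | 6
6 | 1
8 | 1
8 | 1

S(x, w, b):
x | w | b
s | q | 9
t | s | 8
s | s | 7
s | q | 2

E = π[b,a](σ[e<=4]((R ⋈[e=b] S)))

σ filters on e, owned by the left side.
E' = π[b,a]((σ[e<=4](R) ⋈[e=b] S))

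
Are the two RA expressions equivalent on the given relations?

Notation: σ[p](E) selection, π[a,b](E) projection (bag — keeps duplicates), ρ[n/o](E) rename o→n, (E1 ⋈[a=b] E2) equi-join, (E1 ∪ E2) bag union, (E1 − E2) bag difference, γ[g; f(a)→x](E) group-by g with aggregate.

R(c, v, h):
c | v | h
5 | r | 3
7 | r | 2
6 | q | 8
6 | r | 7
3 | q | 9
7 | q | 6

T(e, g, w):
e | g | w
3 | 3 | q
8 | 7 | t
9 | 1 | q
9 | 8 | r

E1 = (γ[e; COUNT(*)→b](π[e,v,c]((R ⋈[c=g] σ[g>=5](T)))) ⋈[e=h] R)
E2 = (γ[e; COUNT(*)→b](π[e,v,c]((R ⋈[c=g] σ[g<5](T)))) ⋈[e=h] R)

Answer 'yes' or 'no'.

E1 per-node cardinality:
  R → 6
  T → 4
  σ[g>=5](T) → 2
  (R ⋈[c=g] σ[g>=5](T)) → 2
  π[e,v,c]((R ⋈[c=g] σ[g>=5](T))) → 2
  γ[e; COUNT(*)→b](π[e,v,c]((R ⋈[c=g] σ[g>=5](T)))) → 1
  R → 6
  (γ[e; COUNT(*)→b](π[e,v,c]((R ⋈[c=g] σ[g>=5](T)))) ⋈[e=h] R) → 1
E2 per-node cardinality:
  R → 6
  T → 4
  σ[g<5](T) → 2
  (R ⋈[c=g] σ[g<5](T)) → 1
  π[e,v,c]((R ⋈[c=g] σ[g<5](T))) → 1
  γ[e; COUNT(*)→b](π[e,v,c]((R ⋈[c=g] σ[g<5](T)))) → 1
  R → 6
  (γ[e; COUNT(*)→b](π[e,v,c]((R ⋈[c=g] σ[g<5](T)))) ⋈[e=h] R) → 1

E1 result:
e | b | c | v | h
8 | 2 | 6 | q | 8
E2 result:
e | b | c | v | h
3 | 1 | 5 | r | 3
Witness: (3, 1, 5, 'r', 3) appears 0× in E1 but 1× in E2.

no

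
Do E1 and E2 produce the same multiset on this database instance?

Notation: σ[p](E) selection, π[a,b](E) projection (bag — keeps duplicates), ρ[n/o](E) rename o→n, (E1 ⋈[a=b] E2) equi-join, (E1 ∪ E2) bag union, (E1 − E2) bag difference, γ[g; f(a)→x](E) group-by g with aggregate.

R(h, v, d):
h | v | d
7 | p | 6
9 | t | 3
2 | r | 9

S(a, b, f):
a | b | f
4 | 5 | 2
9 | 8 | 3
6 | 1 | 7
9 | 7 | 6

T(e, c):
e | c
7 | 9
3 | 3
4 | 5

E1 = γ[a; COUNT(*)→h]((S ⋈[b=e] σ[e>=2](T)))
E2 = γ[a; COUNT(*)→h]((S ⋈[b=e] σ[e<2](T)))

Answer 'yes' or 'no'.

E1 per-node cardinality:
  S → 4
  T → 3
  σ[e>=2](T) → 3
  (S ⋈[b=e] σ[e>=2](T)) → 1
  γ[a; COUNT(*)→h]((S ⋈[b=e] σ[e>=2](T))) → 1
E2 per-node cardinality:
  S → 4
  T → 3
  σ[e<2](T) → 0
  (S ⋈[b=e] σ[e<2](T)) → 0
  γ[a; COUNT(*)→h]((S ⋈[b=e] σ[e<2](T))) → 0

E1 result:
a | h
9 | 1
E2 result:
a | h
(0 rows)
Witness: (9, 1) appears 1× in E1 but 0× in E2.

no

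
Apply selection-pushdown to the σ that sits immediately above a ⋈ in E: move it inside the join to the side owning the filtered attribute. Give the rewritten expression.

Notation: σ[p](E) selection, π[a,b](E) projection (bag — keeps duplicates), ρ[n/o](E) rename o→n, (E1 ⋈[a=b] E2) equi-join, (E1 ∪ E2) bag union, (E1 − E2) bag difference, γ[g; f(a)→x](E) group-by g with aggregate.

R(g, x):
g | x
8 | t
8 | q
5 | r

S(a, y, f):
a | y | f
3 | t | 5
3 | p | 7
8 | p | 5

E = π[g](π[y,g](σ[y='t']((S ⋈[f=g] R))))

σ filters on y, owned by the left side.
E' = π[g](π[y,g]((σ[y='t'](S) ⋈[f=g] R)))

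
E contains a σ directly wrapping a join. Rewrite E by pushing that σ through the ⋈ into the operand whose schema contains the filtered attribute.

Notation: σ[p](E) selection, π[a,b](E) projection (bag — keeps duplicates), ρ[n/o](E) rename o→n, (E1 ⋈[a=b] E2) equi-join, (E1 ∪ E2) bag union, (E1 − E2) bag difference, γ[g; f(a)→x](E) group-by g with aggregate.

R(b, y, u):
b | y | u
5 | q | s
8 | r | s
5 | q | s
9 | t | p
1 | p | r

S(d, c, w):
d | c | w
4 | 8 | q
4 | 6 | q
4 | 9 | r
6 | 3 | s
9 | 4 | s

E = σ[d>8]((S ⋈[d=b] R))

σ filters on d, owned by the left side.
E' = (σ[d>8](S) ⋈[d=b] R)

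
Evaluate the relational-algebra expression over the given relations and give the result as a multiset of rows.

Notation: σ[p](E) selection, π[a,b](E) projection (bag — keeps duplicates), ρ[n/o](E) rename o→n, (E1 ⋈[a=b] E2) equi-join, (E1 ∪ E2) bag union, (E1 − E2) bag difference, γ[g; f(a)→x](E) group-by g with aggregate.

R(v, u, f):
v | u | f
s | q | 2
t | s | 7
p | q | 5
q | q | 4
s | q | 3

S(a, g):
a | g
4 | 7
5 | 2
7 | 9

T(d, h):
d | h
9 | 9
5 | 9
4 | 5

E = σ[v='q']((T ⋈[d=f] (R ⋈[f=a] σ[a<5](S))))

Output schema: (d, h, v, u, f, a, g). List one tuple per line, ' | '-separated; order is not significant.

Subexpression sizes:
  T → 3
  R → 5
  S → 3
  σ[a<5](S) → 1
  (R ⋈[f=a] σ[a<5](S)) → 1
  (T ⋈[d=f] (R ⋈[f=a] σ[a<5](S))) → 1
  σ[v='q']((T ⋈[d=f] (R ⋈[f=a] σ[a<5](S)))) → 1

== RESULT ==
d | h | v | u | f | a | g
4 | 5 | q | q | 4 | 4 | 7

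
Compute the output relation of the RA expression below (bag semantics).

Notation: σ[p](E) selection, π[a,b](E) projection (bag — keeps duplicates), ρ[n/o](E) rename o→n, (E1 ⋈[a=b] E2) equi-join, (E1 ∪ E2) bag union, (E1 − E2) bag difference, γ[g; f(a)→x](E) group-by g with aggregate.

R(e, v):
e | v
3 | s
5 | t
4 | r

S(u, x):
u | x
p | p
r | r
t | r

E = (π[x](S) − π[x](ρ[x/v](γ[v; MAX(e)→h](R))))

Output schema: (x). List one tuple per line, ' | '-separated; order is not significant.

Stepwise |·|:
  S → 3
  π[x](S) → 3
  R → 3
  γ[v; MAX(e)→h](R) → 3
  ρ[x/v](γ[v; MAX(e)→h](R)) → 3
  π[x](ρ[x/v](γ[v; MAX(e)→h](R))) → 3
  (π[x](S) − π[x](ρ[x/v](γ[v; MAX(e)→h](R)))) → 2

== RESULT ==
x
p
r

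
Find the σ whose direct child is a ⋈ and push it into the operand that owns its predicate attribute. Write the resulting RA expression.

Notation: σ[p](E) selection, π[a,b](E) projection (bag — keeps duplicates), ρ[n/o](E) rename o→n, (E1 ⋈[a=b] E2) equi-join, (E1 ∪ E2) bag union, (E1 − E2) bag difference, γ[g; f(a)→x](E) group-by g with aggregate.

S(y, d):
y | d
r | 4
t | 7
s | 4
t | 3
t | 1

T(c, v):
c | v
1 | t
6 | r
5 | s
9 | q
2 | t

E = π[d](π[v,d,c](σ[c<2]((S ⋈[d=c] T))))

σ filters on c, owned by the right side.
E' = π[d](π[v,d,c]((S ⋈[d=c] σ[c<2](T))))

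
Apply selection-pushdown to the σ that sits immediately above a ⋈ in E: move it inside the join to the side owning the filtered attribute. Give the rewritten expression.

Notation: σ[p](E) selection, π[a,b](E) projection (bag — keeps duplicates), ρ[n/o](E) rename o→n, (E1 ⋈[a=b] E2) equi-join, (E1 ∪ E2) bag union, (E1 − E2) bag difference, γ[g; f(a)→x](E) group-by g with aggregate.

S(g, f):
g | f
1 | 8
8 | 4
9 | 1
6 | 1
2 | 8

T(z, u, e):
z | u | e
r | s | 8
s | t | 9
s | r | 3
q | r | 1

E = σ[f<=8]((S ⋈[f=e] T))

σ filters on f, owned by the left side.
E' = (σ[f<=8](S) ⋈[f=e] T)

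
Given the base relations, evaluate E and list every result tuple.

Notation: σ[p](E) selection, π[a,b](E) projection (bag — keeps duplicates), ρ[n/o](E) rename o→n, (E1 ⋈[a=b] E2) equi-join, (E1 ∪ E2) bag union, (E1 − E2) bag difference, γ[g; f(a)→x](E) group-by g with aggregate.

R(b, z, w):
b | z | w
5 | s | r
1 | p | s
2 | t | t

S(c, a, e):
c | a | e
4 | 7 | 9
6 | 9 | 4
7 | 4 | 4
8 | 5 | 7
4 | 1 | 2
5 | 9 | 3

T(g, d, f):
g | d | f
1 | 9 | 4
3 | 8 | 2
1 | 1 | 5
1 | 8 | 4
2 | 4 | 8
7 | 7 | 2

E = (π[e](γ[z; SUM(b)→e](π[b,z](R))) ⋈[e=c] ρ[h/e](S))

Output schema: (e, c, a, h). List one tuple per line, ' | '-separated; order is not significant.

Row counts bottom-up:
  R → 3
  π[b,z](R) → 3
  γ[z; SUM(b)→e](π[b,z](R)) → 3
  π[e](γ[z; SUM(b)→e](π[b,z](R))) → 3
  S → 6
  ρ[h/e](S) → 6
  (π[e](γ[z; SUM(b)→e](π[b,z](R))) ⋈[e=c] ρ[h/e](S)) → 1

== RESULT ==
e | c | a | h
5 | 5 | 9 | 3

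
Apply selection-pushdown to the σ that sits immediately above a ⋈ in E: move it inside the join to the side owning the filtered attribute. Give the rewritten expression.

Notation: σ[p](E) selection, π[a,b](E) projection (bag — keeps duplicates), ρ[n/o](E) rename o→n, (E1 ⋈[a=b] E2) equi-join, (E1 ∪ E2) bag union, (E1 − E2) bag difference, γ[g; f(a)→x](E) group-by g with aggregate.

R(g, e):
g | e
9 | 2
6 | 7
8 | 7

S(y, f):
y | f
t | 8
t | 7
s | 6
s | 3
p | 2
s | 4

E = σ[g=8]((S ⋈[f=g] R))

σ filters on g, owned by the right side.
E' = (S ⋈[f=g] σ[g=8](R))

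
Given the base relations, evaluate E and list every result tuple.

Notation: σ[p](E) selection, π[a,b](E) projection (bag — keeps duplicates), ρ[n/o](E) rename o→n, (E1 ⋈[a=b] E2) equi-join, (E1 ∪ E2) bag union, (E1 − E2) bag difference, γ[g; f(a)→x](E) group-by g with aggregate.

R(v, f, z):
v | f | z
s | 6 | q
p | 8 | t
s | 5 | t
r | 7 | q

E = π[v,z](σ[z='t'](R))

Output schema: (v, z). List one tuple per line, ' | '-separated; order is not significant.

Row counts bottom-up:
  R → 4
  σ[z='t'](R) → 2
  π[v,z](σ[z='t'](R)) → 2

== RESULT ==
v | z
p | t
s | t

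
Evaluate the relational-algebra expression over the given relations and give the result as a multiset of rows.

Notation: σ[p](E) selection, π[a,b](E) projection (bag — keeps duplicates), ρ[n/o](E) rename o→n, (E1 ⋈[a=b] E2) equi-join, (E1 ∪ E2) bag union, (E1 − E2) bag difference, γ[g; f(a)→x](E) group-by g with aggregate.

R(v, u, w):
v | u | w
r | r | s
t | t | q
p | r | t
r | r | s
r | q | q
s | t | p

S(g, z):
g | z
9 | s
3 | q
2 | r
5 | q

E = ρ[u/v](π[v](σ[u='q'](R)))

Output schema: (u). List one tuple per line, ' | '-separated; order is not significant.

Per-node cardinality:
  R → 6
  σ[u='q'](R) → 1
  π[v](σ[u='q'](R)) → 1
  ρ[u/v](π[v](σ[u='q'](R))) → 1

== RESULT ==
u
r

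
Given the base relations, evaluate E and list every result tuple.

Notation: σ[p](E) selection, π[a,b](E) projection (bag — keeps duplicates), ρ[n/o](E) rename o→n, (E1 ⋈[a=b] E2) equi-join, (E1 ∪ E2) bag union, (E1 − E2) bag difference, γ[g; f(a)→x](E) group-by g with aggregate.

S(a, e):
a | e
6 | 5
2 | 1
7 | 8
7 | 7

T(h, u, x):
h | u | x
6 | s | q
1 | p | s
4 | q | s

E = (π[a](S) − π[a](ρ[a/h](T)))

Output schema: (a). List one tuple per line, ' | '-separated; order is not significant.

Subexpression sizes:
  S → 4
  π[a](S) → 4
  T → 3
  ρ[a/h](T) → 3
  π[a](ρ[a/h](T)) → 3
  (π[a](S) − π[a](ρ[a/h](T))) → 3

== RESULT ==
a
2
7
7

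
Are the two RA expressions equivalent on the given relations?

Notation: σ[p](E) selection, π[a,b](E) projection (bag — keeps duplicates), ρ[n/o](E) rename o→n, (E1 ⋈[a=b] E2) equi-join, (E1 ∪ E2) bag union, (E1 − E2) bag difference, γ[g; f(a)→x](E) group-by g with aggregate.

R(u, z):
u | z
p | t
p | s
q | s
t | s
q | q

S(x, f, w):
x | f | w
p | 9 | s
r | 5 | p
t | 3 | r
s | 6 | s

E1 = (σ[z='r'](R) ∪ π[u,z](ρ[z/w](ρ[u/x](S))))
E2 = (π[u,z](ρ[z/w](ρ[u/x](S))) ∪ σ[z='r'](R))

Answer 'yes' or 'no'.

E1 row counts bottom-up:
  R → 5
  σ[z='r'](R) → 0
  S → 4
  ρ[u/x](S) → 4
  ρ[z/w](ρ[u/x](S)) → 4
  π[u,z](ρ[z/w](ρ[u/x](S))) → 4
  (σ[z='r'](R) ∪ π[u,z](ρ[z/w](ρ[u/x](S)))) → 4
E2 row counts bottom-up:
  S → 4
  ρ[u/x](S) → 4
  ρ[z/w](ρ[u/x](S)) → 4
  π[u,z](ρ[z/w](ρ[u/x](S))) → 4
  R → 5
  σ[z='r'](R) → 0
  (π[u,z](ρ[z/w](ρ[u/x](S))) ∪ σ[z='r'](R)) → 4

E1 and E2 produce the same multiset:
u | z
p | s
r | p
s | s
t | r

yes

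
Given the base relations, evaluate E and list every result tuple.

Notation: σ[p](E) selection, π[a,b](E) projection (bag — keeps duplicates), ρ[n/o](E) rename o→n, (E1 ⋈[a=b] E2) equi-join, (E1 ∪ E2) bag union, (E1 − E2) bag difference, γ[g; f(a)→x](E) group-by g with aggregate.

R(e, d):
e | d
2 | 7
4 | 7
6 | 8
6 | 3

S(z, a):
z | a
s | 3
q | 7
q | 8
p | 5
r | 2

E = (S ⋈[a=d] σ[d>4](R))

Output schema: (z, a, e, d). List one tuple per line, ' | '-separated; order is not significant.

Row counts bottom-up:
  S → 5
  R → 4
  σ[d>4](R) → 3
  (S ⋈[a=d] σ[d>4](R)) → 3

== RESULT ==
z | a | e | d
q | 7 | 2 | 7
q | 7 | 4 | 7
q | 8 | 6 | 8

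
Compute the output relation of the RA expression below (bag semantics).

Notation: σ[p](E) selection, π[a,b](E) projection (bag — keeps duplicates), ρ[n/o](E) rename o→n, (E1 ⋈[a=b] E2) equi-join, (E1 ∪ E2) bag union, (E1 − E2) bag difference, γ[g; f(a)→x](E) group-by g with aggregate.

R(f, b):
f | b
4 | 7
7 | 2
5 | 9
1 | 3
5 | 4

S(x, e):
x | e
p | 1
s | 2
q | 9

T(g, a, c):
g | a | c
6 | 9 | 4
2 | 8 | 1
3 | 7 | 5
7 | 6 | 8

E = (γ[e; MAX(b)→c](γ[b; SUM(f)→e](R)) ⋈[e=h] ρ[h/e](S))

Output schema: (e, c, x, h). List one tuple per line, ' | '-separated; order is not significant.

Per-node cardinality:
  R → 5
  γ[b; SUM(f)→e](R) → 5
  γ[e; MAX(b)→c](γ[b; SUM(f)→e](R)) → 4
  S → 3
  ρ[h/e](S) → 3
  (γ[e; MAX(b)→c](γ[b; SUM(f)→e](R)) ⋈[e=h] ρ[h/e](S)) → 1

== RESULT ==
e | c | x | h
1 | 3 | p | 1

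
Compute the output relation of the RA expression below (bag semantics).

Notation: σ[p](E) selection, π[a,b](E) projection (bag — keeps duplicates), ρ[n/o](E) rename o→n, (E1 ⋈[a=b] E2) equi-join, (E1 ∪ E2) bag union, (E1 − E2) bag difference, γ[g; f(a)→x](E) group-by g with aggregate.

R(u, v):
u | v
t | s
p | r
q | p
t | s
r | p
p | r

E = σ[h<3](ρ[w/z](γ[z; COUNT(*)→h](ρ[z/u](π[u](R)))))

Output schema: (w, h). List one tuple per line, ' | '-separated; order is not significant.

Subexpression sizes:
  R → 6
  π[u](R) → 6
  ρ[z/u](π[u](R)) → 6
  γ[z; COUNT(*)→h](ρ[z/u](π[u](R))) → 4
  ρ[w/z](γ[z; COUNT(*)→h](ρ[z/u](π[u](R)))) → 4
  σ[h<3](ρ[w/z](γ[z; COUNT(*)→h](ρ[z/u](π[u](R))))) → 4

== RESULT ==
w | h
p | 2
q | 1
r | 1
t | 2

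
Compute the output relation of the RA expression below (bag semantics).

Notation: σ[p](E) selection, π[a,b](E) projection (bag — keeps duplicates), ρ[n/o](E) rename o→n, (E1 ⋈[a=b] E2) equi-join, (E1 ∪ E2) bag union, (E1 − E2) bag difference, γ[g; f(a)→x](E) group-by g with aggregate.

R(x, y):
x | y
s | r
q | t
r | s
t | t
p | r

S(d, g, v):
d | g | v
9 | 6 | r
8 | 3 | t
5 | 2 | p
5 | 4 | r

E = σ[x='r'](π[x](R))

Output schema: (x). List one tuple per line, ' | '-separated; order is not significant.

Per-node cardinality:
  R → 5
  π[x](R) → 5
  σ[x='r'](π[x](R)) → 1

== RESULT ==
x
r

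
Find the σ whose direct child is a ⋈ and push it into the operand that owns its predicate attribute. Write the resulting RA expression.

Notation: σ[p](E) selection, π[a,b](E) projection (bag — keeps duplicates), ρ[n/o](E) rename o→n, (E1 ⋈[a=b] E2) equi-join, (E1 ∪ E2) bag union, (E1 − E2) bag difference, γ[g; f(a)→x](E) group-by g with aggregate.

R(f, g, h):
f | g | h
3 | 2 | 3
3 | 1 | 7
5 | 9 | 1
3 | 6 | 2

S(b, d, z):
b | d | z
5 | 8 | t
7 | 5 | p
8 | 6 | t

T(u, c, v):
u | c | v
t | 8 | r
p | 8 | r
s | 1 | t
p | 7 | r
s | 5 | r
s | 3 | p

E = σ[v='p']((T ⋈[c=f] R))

σ filters on v, owned by the left side.
E' = (σ[v='p'](T) ⋈[c=f] R)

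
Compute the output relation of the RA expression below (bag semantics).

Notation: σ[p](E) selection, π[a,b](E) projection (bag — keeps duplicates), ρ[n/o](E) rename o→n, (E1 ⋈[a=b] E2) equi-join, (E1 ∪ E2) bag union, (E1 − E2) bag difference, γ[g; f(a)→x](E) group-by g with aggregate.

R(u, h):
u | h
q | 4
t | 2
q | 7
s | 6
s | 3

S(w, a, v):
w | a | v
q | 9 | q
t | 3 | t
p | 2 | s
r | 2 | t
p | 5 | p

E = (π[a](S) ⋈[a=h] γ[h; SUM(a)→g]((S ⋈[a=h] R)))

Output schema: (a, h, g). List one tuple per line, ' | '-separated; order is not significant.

Subexpression sizes:
  S → 5
  π[a](S) → 5
  S → 5
  R → 5
  (S ⋈[a=h] R) → 3
  γ[h; SUM(a)→g]((S ⋈[a=h] R)) → 2
  (π[a](S) ⋈[a=h] γ[h; SUM(a)→g]((S ⋈[a=h] R))) → 3

== RESULT ==
a | h | g
2 | 2 | 4
2 | 2 | 4
3 | 3 | 3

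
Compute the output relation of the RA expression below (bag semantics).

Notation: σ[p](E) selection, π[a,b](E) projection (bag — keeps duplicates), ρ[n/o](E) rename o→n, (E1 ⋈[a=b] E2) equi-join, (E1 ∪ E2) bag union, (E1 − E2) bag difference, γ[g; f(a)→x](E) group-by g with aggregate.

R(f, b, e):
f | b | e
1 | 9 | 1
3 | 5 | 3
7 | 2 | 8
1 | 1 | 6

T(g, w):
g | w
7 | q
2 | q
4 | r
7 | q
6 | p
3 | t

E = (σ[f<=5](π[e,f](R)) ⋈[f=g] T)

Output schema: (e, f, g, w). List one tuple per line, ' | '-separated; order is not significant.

Per-node cardinality:
  R → 4
  π[e,f](R) → 4
  σ[f<=5](π[e,f](R)) → 3
  T → 6
  (σ[f<=5](π[e,f](R)) ⋈[f=g] T) → 1

== RESULT ==
e | f | g | w
3 | 3 | 3 | t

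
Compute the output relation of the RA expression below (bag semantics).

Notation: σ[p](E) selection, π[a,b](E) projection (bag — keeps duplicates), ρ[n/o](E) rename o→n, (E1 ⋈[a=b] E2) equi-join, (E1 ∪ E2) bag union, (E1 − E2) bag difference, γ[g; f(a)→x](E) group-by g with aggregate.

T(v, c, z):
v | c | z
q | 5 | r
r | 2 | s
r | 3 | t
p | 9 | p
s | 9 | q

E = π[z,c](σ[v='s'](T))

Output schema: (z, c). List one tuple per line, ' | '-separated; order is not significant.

Row counts bottom-up:
  T → 5
  σ[v='s'](T) → 1
  π[z,c](σ[v='s'](T)) → 1

== RESULT ==
z | c
q | 9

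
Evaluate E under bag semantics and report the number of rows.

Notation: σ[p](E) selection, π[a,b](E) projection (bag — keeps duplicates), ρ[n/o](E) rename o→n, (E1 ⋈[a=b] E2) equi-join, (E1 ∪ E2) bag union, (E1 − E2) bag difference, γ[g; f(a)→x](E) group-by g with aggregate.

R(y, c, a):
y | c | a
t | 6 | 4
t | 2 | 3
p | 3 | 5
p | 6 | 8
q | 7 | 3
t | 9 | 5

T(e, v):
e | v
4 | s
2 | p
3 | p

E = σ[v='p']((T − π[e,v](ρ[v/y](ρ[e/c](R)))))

Stepwise |·|:
  T → 3
  R → 6
  ρ[e/c](R) → 6
  ρ[v/y](ρ[e/c](R)) → 6
  π[e,v](ρ[v/y](ρ[e/c](R))) → 6
  (T − π[e,v](ρ[v/y](ρ[e/c](R)))) → 2
  σ[v='p']((T − π[e,v](ρ[v/y](ρ[e/c](R))))) → 1

|E| = 1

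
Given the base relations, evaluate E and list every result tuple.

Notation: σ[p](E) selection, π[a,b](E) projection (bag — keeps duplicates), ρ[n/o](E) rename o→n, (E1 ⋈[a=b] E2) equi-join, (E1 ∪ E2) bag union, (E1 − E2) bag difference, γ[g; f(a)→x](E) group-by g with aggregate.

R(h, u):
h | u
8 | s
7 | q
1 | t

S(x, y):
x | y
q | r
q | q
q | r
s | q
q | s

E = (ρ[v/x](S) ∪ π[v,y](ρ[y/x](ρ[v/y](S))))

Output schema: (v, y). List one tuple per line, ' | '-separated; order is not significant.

Row counts bottom-up:
  S → 5
  ρ[v/x](S) → 5
  S → 5
  ρ[v/y](S) → 5
  ρ[y/x](ρ[v/y](S)) → 5
  π[v,y](ρ[y/x](ρ[v/y](S))) → 5
  (ρ[v/x](S) ∪ π[v,y](ρ[y/x](ρ[v/y](S)))) → 10

== RESULT ==
v | y
q | q
q | q
q | r
q | r
q | s
q | s
r | q
r | q
s | q
s | q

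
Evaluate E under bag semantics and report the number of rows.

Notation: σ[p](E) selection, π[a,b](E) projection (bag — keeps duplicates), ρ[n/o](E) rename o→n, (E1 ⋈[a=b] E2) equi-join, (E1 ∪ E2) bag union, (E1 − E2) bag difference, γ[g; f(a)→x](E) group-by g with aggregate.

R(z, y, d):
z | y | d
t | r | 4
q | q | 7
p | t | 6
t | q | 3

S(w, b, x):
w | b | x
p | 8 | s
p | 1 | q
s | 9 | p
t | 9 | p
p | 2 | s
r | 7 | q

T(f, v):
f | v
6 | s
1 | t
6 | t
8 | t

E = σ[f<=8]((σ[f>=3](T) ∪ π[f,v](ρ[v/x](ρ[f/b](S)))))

Row counts bottom-up:
  T → 4
  σ[f>=3](T) → 3
  S → 6
  ρ[f/b](S) → 6
  ρ[v/x](ρ[f/b](S)) → 6
  π[f,v](ρ[v/x](ρ[f/b](S))) → 6
  (σ[f>=3](T) ∪ π[f,v](ρ[v/x](ρ[f/b](S)))) → 9
  σ[f<=8]((σ[f>=3](T) ∪ π[f,v](ρ[v/x](ρ[f/b](S))))) → 7

|E| = 7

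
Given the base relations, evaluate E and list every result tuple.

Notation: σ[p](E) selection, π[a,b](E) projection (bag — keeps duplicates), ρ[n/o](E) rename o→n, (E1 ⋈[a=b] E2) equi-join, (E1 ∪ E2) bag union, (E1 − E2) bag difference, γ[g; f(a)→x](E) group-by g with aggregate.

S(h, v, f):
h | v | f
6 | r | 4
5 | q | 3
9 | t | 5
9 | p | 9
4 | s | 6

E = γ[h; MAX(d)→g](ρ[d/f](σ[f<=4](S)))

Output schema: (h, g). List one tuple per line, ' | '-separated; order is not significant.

Subexpression sizes:
  S → 5
  σ[f<=4](S) → 2
  ρ[d/f](σ[f<=4](S)) → 2
  γ[h; MAX(d)→g](ρ[d/f](σ[f<=4](S))) → 2

== RESULT ==
h | g
5 | 3
6 | 4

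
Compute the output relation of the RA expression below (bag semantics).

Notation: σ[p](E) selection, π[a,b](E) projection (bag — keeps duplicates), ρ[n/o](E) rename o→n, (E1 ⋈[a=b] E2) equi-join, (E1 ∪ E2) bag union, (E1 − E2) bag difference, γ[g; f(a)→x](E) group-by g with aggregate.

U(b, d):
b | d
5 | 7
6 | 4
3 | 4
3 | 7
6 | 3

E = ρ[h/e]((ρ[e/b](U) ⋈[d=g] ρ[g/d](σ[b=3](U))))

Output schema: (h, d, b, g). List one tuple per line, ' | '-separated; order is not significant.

Stepwise |·|:
  U → 5
  ρ[e/b](U) → 5
  U → 5
  σ[b=3](U) → 2
  ρ[g/d](σ[b=3](U)) → 2
  (ρ[e/b](U) ⋈[d=g] ρ[g/d](σ[b=3](U))) → 4
  ρ[h/e]((ρ[e/b](U) ⋈[d=g] ρ[g/d](σ[b=3](U)))) → 4

== RESULT ==
h | d | b | g
3 | 4 | 3 | 4
3 | 7 | 3 | 7
5 | 7 | 3 | 7
6 | 4 | 3 | 4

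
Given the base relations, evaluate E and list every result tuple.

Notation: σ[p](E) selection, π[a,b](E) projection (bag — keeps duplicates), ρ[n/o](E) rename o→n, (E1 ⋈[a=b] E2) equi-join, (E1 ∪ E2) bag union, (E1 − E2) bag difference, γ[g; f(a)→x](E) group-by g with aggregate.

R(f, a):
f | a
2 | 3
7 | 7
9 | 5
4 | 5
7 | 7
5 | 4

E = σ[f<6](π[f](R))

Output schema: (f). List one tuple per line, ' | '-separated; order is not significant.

Per-node cardinality:
  R → 6
  π[f](R) → 6
  σ[f<6](π[f](R)) → 3

== RESULT ==
f
2
4
5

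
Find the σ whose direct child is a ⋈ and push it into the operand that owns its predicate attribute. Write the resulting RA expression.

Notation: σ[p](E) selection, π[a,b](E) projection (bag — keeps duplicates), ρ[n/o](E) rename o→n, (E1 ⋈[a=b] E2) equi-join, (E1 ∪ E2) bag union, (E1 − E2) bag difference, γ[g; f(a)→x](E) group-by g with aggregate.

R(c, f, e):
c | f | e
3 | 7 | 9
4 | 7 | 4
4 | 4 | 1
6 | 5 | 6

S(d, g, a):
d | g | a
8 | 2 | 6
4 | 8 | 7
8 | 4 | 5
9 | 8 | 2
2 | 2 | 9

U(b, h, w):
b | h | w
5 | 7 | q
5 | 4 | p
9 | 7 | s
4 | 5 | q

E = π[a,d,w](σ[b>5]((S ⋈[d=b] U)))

σ filters on b, owned by the right side.
E' = π[a,d,w]((S ⋈[d=b] σ[b>5](U)))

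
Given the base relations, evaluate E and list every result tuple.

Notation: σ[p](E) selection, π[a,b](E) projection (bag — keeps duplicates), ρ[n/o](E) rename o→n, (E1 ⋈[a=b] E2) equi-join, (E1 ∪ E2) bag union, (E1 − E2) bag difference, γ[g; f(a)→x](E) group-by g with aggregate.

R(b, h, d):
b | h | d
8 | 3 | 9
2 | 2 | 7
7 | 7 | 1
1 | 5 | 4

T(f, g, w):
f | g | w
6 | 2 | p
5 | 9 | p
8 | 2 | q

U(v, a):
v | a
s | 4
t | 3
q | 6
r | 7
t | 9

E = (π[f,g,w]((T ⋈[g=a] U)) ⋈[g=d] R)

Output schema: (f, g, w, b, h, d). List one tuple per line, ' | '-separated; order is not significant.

Subexpression sizes:
  T → 3
  U → 5
  (T ⋈[g=a] U) → 1
  π[f,g,w]((T ⋈[g=a] U)) → 1
  R → 4
  (π[f,g,w]((T ⋈[g=a] U)) ⋈[g=d] R) → 1

== RESULT ==
f | g | w | b | h | d
5 | 9 | p | 8 | 3 | 9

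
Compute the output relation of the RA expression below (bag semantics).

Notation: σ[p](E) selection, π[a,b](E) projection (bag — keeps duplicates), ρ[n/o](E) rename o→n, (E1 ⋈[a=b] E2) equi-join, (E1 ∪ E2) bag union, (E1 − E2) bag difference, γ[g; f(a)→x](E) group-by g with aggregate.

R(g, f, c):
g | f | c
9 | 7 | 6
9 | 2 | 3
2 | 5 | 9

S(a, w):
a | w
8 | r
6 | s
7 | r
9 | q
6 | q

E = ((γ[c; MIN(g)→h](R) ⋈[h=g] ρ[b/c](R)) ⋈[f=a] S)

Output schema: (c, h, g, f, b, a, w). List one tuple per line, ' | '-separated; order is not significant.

Stepwise |·|:
  R → 3
  γ[c; MIN(g)→h](R) → 3
  R → 3
  ρ[b/c](R) → 3
  (γ[c; MIN(g)→h](R) ⋈[h=g] ρ[b/c](R)) → 5
  S → 5
  ((γ[c; MIN(g)→h](R) ⋈[h=g] ρ[b/c](R)) ⋈[f=a] S) → 2

== RESULT ==
c | h | g | f | b | a | w
3 | 9 | 9 | 7 | 6 | 7 | r
6 | 9 | 9 | 7 | 6 | 7 | r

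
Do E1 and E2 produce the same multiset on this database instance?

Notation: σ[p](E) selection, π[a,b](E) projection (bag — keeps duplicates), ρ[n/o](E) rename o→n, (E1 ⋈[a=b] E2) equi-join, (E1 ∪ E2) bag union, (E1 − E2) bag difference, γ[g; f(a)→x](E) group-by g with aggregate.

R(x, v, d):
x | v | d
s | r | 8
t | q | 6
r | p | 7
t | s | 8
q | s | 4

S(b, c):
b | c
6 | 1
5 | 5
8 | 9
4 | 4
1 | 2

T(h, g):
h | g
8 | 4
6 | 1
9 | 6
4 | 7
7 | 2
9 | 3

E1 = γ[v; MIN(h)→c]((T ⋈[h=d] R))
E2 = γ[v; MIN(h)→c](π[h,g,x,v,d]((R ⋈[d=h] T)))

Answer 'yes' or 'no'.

E1 subexpression sizes:
  T → 6
  R → 5
  (T ⋈[h=d] R) → 5
  γ[v; MIN(h)→c]((T ⋈[h=d] R)) → 4
E2 subexpression sizes:
  R → 5
  T → 6
  (R ⋈[d=h] T) → 5
  π[h,g,x,v,d]((R ⋈[d=h] T)) → 5
  γ[v; MIN(h)→c](π[h,g,x,v,d]((R ⋈[d=h] T))) → 4

E1 and E2 produce the same multiset:
v | c
p | 7
q | 6
r | 8
s | 4

yes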